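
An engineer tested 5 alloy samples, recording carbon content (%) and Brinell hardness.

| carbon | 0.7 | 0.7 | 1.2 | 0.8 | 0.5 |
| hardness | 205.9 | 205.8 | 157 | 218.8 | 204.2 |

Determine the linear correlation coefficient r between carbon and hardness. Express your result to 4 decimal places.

n = 5, Σx = 3.9, Σy = 991.7, Σx² = 3.31, Σy² = 198968.53, Σxy = 753.73
nΣxy − ΣxΣy = 3768.65 − 3867.63 = -98.98
nΣx² − (Σx)² = 16.55 − 15.21 = 1.34; nΣy² − (Σy)² = 994842.65 − 983468.89 = 11373.76
r = -98.98 / √(1.34 × 11373.76) = -98.98 / 123.4538 ≈ -0.8018

-0.8018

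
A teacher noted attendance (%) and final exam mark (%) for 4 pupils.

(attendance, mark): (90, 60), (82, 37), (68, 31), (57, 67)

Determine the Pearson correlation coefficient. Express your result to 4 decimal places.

-0.1535

n = 4, Σx = 297, Σy = 195, Σx² = 22697, Σy² = 10419, Σxy = 14361
nΣxy − ΣxΣy = 57444 − 57915 = -471
nΣx² − (Σx)² = 90788 − 88209 = 2579; nΣy² − (Σy)² = 41676 − 38025 = 3651
r = -471 / √(2579 × 3651) = -471 / 3068.5386 ≈ -0.1535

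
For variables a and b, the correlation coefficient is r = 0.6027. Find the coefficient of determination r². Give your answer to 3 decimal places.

0.363

r² = (0.6027)² = 0.363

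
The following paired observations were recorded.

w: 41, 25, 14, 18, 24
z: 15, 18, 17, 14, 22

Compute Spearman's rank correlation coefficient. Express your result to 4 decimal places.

Rank w: 5, 4, 1, 2, 3
Rank z: 2, 4, 3, 1, 5
d = rank(w) − rank(z): 3, 0, -2, 1, -2; Σd² = 18
ρ = 1 − 6Σd² / [n(n²−1)] = 1 − 6×18 / (5×24) = 1 − 108/120 ≈ 0.1000

0.1000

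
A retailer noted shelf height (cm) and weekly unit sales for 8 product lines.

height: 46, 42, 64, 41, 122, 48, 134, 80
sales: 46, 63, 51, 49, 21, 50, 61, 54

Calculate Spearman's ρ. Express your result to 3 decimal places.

Rank height: 3, 2, 5, 1, 7, 4, 8, 6
Rank sales: 2, 8, 5, 3, 1, 4, 7, 6
d = rank(height) − rank(sales): 1, -6, 0, -2, 6, 0, 1, 0; Σd² = 78
ρ = 1 − 6Σd² / [n(n²−1)] = 1 − 6×78 / (8×63) = 1 − 468/504 ≈ 0.071

0.071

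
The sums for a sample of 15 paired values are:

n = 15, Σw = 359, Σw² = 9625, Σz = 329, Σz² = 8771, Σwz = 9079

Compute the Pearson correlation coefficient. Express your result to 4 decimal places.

0.9508

r = (nΣwz − ΣwΣz) / √[(nΣw² − (Σw)²)(nΣz² − (Σz)²)]
Numerator: 15×9079 − 359×329 = 18074
Denominator: √[(144375 − 128881)(131565 − 108241)] = √[15494 × 23324] = 19010.0514
r = 18074 / 19010.0514 ≈ 0.9508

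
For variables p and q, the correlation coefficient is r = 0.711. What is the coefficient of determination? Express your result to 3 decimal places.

r² = (0.711)² = 0.506

0.506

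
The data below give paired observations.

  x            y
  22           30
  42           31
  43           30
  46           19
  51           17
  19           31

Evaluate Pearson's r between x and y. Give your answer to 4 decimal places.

n = 6, Σx = 223, Σy = 158, Σx² = 9175, Σy² = 4372, Σxy = 5582
nΣxy − ΣxΣy = 33492 − 35234 = -1742
nΣx² − (Σx)² = 55050 − 49729 = 5321; nΣy² − (Σy)² = 26232 − 24964 = 1268
r = -1742 / √(5321 × 1268) = -1742 / 2597.5042 ≈ -0.6706

-0.6706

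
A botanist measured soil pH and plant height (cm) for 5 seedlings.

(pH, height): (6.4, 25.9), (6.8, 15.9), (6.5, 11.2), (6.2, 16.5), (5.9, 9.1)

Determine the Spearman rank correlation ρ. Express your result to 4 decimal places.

Rank pH: 3, 5, 4, 2, 1
Rank height: 5, 3, 2, 4, 1
d = rank(pH) − rank(height): -2, 2, 2, -2, 0; Σd² = 16
ρ = 1 − 6Σd² / [n(n²−1)] = 1 − 6×16 / (5×24) = 1 − 96/120 ≈ 0.2000

0.2000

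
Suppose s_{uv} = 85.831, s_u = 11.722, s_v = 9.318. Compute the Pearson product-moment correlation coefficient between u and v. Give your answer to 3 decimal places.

0.786

r = Cov(u,v) / (s_u · s_v) = 85.831 / (11.722 × 9.318)
  = 85.831 / 109.2256 ≈ 0.786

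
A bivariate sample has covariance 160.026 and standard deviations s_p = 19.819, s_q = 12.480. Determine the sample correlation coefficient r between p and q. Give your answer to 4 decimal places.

0.6470

r = Cov(p,q) / (s_p · s_q) = 160.026 / (19.819 × 12.480)
  = 160.026 / 247.3411 ≈ 0.6470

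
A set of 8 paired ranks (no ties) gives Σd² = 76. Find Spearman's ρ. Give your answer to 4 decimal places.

ρ = 1 − 6Σd² / [n(n²−1)] = 1 − 6×76 / (8×63)
  = 1 − 456/504 = 1 − 0.90476 ≈ 0.0952

0.0952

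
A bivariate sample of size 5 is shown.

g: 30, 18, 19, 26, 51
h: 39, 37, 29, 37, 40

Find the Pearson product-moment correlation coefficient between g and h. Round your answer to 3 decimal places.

n = 5, Σg = 144, Σh = 182, Σg² = 4862, Σh² = 6700, Σgh = 5389
nΣgh − ΣgΣh = 26945 − 26208 = 737
nΣg² − (Σg)² = 24310 − 20736 = 3574; nΣh² − (Σh)² = 33500 − 33124 = 376
r = 737 / √(3574 × 376) = 737 / 1159.2342 ≈ 0.636

0.636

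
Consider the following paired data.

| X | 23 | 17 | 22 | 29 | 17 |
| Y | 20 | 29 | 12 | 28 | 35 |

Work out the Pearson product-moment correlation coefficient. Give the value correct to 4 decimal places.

n = 5, ΣX = 108, ΣY = 124, ΣX² = 2432, ΣY² = 3394, ΣXY = 2624
nΣXY − ΣXΣY = 13120 − 13392 = -272
nΣX² − (ΣX)² = 12160 − 11664 = 496; nΣY² − (ΣY)² = 16970 − 15376 = 1594
r = -272 / √(496 × 1594) = -272 / 889.1704 ≈ -0.3059

-0.3059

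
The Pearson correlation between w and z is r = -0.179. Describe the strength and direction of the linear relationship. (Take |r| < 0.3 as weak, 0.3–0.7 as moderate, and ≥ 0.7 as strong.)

r = -0.179 < 0 so the relationship is negative.
|r| = 0.179, which falls in the weak range.

weak negative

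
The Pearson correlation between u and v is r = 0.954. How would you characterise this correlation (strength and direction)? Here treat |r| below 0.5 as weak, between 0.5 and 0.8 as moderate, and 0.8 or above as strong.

strong positive

r = 0.954 > 0 so the relationship is positive.
|r| = 0.954, which falls in the strong range.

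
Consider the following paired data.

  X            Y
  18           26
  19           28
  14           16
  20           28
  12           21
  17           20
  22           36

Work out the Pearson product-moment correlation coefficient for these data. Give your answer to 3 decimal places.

0.861

n = 7, ΣX = 122, ΣY = 175, ΣX² = 2198, ΣY² = 4637, ΣXY = 3168
nΣXY − ΣXΣY = 22176 − 21350 = 826
nΣX² − (ΣX)² = 15386 − 14884 = 502; nΣY² − (ΣY)² = 32459 − 30625 = 1834
r = 826 / √(502 × 1834) = 826 / 959.5145 ≈ 0.861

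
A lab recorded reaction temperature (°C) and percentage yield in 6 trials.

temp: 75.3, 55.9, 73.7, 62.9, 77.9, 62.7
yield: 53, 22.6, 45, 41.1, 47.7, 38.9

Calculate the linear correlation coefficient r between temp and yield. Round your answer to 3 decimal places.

n = 6, Σx = 408.4, Σy = 248.3, Σx² = 28182.7, Σy² = 10822.47, Σxy = 17310.79
nΣxy − ΣxΣy = 103864.74 − 101405.72 = 2459.02
nΣx² − (Σx)² = 169096.2 − 166790.56 = 2305.64; nΣy² − (Σy)² = 64934.82 − 61652.89 = 3281.93
r = 2459.02 / √(2305.64 × 3281.93) = 2459.02 / 2750.8088 ≈ 0.894

0.894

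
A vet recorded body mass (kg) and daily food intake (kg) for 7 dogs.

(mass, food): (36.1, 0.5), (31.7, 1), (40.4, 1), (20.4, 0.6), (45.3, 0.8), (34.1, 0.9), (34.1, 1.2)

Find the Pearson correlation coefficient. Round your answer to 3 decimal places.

n = 7, Σx = 242.1, Σy = 6, Σx² = 8734.13, Σy² = 5.5, Σxy = 210.24
nΣxy − ΣxΣy = 1471.68 − 1452.6 = 19.08
nΣx² − (Σx)² = 61138.91 − 58612.41 = 2526.5; nΣy² − (Σy)² = 38.5 − 36 = 2.5
r = 19.08 / √(2526.5 × 2.5) = 19.08 / 79.4748 ≈ 0.240

0.240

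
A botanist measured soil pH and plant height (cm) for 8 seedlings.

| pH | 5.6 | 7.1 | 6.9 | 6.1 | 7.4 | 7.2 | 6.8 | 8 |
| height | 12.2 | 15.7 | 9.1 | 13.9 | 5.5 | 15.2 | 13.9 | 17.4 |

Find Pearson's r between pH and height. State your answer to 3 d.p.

0.123

n = 8, Σx = 55.1, Σy = 102.9, Σx² = 383.43, Σy² = 1428.61, Σxy = 711.23
nΣxy − ΣxΣy = 5689.84 − 5669.79 = 20.05
nΣx² − (Σx)² = 3067.44 − 3036.01 = 31.43; nΣy² − (Σy)² = 11428.88 − 10588.41 = 840.47
r = 20.05 / √(31.43 × 840.47) = 20.05 / 162.5299 ≈ 0.123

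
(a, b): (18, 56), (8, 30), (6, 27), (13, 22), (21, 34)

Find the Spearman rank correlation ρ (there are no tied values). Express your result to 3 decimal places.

Rank a: 4, 2, 1, 3, 5
Rank b: 5, 3, 2, 1, 4
d = rank(a) − rank(b): -1, -1, -1, 2, 1; Σd² = 8
ρ = 1 − 6Σd² / [n(n²−1)] = 1 − 6×8 / (5×24) = 1 − 48/120 ≈ 0.600

0.600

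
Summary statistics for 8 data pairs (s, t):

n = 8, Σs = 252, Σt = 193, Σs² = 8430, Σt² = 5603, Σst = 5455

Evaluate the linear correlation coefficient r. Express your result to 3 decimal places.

-0.915

r = (nΣst − ΣsΣt) / √[(nΣs² − (Σs)²)(nΣt² − (Σt)²)]
Numerator: 8×5455 − 252×193 = -4996
Denominator: √[(67440 − 63504)(44824 − 37249)] = √[3936 × 7575] = 5460.3297
r = -4996 / 5460.3297 ≈ -0.915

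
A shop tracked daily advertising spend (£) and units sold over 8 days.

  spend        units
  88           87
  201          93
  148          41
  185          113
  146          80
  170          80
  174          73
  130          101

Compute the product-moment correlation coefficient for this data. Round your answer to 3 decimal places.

0.136

n = 8, Σx = 1242, Σy = 668, Σx² = 201666, Σy² = 58998, Σxy = 104434
nΣxy − ΣxΣy = 835472 − 829656 = 5816
nΣx² − (Σx)² = 1613328 − 1542564 = 70764; nΣy² − (Σy)² = 471984 − 446224 = 25760
r = 5816 / √(70764 × 25760) = 5816 / 42695.2063 ≈ 0.136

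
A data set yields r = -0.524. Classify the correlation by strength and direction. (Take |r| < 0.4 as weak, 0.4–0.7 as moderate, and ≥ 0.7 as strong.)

moderate negative

r = -0.524 < 0 so the relationship is negative.
|r| = 0.524, which falls in the moderate range.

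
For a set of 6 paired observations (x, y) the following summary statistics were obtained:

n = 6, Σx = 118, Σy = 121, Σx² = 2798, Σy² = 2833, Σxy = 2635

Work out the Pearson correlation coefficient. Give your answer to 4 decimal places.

0.5896

r = (nΣxy − ΣxΣy) / √[(nΣx² − (Σx)²)(nΣy² − (Σy)²)]
Numerator: 6×2635 − 118×121 = 1532
Denominator: √[(16788 − 13924)(16998 − 14641)] = √[2864 × 2357] = 2598.1624
r = 1532 / 2598.1624 ≈ 0.5896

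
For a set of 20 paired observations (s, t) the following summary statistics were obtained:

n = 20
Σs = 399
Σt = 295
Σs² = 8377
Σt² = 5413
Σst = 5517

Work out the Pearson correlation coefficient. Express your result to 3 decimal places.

-0.553

r = (nΣst − ΣsΣt) / √[(nΣs² − (Σs)²)(nΣt² − (Σt)²)]
Numerator: 20×5517 − 399×295 = -7365
Denominator: √[(167540 − 159201)(108260 − 87025)] = √[8339 × 21235] = 13307.0908
r = -7365 / 13307.0908 ≈ -0.553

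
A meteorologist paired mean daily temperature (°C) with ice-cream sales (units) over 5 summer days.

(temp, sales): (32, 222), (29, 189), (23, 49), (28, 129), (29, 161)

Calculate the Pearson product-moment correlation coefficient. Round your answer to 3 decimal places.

n = 5, Σx = 141, Σy = 750, Σx² = 4019, Σy² = 129968, Σxy = 21993
nΣxy − ΣxΣy = 109965 − 105750 = 4215
nΣx² − (Σx)² = 20095 − 19881 = 214; nΣy² − (Σy)² = 649840 − 562500 = 87340
r = 4215 / √(214 × 87340) = 4215 / 4323.2812 ≈ 0.975

0.975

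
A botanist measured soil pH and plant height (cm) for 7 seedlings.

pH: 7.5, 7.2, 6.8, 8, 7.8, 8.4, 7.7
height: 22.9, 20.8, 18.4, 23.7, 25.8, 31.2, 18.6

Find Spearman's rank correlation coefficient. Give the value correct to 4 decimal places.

Rank pH: 3, 2, 1, 6, 5, 7, 4
Rank height: 4, 3, 1, 5, 6, 7, 2
d = rank(pH) − rank(height): -1, -1, 0, 1, -1, 0, 2; Σd² = 8
ρ = 1 − 6Σd² / [n(n²−1)] = 1 − 6×8 / (7×48) = 1 − 48/336 ≈ 0.8571

0.8571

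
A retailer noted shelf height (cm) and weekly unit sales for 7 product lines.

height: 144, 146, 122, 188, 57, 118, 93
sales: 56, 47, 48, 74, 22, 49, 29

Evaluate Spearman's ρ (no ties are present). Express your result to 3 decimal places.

Rank height: 5, 6, 4, 7, 1, 3, 2
Rank sales: 6, 3, 4, 7, 1, 5, 2
d = rank(height) − rank(sales): -1, 3, 0, 0, 0, -2, 0; Σd² = 14
ρ = 1 − 6Σd² / [n(n²−1)] = 1 − 6×14 / (7×48) = 1 − 84/336 ≈ 0.750

0.750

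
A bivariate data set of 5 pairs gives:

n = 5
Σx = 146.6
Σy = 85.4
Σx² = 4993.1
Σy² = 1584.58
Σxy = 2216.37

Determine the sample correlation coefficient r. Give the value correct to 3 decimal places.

r = (nΣxy − ΣxΣy) / √[(nΣx² − (Σx)²)(nΣy² − (Σy)²)]
Numerator: 5×2216.37 − 146.6×85.4 = -1437.79
Denominator: √[(24965.5 − 21491.56)(7922.9 − 7293.16)] = √[3473.94 × 629.74] = 1479.0804
r = -1437.79 / 1479.0804 ≈ -0.972

-0.972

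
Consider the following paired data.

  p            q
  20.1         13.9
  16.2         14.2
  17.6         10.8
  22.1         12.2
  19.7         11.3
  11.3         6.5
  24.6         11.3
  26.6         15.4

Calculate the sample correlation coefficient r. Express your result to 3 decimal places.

n = 8, Σp = 158.2, Σq = 95.6, Σp² = 3293.12, Σq² = 1195.12, Σpq = 1952.81
nΣpq − ΣpΣq = 15622.48 − 15123.92 = 498.56
nΣp² − (Σp)² = 26344.96 − 25027.24 = 1317.72; nΣq² − (Σq)² = 9560.96 − 9139.36 = 421.6
r = 498.56 / √(1317.72 × 421.6) = 498.56 / 745.3528 ≈ 0.669

0.669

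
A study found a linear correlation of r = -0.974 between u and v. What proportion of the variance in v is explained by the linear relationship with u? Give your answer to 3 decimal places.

r² = (-0.974)² = 0.949

0.949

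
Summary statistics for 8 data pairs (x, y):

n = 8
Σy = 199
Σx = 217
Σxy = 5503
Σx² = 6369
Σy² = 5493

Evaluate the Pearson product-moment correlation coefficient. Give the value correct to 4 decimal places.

r = (nΣxy − ΣxΣy) / √[(nΣx² − (Σx)²)(nΣy² − (Σy)²)]
Numerator: 8×5503 − 217×199 = 841
Denominator: √[(50952 − 47089)(43944 − 39601)] = √[3863 × 4343] = 4095.9747
r = 841 / 4095.9747 ≈ 0.2053

0.2053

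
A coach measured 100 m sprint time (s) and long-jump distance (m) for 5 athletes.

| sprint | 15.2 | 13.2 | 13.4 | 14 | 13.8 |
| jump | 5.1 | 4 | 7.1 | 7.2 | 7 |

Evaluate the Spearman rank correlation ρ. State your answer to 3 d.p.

0.300

Rank sprint: 5, 1, 2, 4, 3
Rank jump: 2, 1, 4, 5, 3
d = rank(sprint) − rank(jump): 3, 0, -2, -1, 0; Σd² = 14
ρ = 1 − 6Σd² / [n(n²−1)] = 1 − 6×14 / (5×24) = 1 − 84/120 ≈ 0.300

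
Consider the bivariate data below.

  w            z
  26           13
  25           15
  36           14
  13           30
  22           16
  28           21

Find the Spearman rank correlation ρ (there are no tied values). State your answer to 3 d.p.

Rank w: 4, 3, 6, 1, 2, 5
Rank z: 1, 3, 2, 6, 4, 5
d = rank(w) − rank(z): 3, 0, 4, -5, -2, 0; Σd² = 54
ρ = 1 − 6Σd² / [n(n²−1)] = 1 − 6×54 / (6×35) = 1 − 324/210 ≈ -0.543

-0.543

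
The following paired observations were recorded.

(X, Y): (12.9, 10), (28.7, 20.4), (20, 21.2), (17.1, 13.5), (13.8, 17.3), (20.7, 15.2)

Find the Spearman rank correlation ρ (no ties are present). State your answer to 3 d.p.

Rank X: 1, 6, 4, 3, 2, 5
Rank Y: 1, 5, 6, 2, 4, 3
d = rank(X) − rank(Y): 0, 1, -2, 1, -2, 2; Σd² = 14
ρ = 1 − 6Σd² / [n(n²−1)] = 1 − 6×14 / (6×35) = 1 − 84/210 ≈ 0.600

0.600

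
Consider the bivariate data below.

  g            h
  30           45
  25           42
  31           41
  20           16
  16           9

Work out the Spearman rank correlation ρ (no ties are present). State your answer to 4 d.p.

0.7000

Rank g: 4, 3, 5, 2, 1
Rank h: 5, 4, 3, 2, 1
d = rank(g) − rank(h): -1, -1, 2, 0, 0; Σd² = 6
ρ = 1 − 6Σd² / [n(n²−1)] = 1 − 6×6 / (5×24) = 1 − 36/120 ≈ 0.7000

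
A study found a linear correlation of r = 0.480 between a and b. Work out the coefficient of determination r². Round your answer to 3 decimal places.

0.230

r² = (0.480)² = 0.230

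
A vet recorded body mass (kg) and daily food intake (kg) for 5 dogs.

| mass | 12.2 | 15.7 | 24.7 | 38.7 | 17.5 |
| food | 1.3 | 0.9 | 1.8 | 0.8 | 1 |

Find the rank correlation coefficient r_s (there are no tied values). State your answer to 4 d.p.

-0.3000

Rank mass: 1, 2, 4, 5, 3
Rank food: 4, 2, 5, 1, 3
d = rank(mass) − rank(food): -3, 0, -1, 4, 0; Σd² = 26
ρ = 1 − 6Σd² / [n(n²−1)] = 1 − 6×26 / (5×24) = 1 − 156/120 ≈ -0.3000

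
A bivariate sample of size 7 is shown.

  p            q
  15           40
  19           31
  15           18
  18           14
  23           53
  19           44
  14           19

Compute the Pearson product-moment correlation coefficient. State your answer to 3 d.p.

0.651

n = 7, Σp = 123, Σq = 219, Σp² = 2221, Σq² = 8187, Σpq = 4032
nΣpq − ΣpΣq = 28224 − 26937 = 1287
nΣp² − (Σp)² = 15547 − 15129 = 418; nΣq² − (Σq)² = 57309 − 47961 = 9348
r = 1287 / √(418 × 9348) = 1287 / 1976.7306 ≈ 0.651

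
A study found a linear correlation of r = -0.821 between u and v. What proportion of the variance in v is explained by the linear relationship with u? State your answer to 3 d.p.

r² = (-0.821)² = 0.674

0.674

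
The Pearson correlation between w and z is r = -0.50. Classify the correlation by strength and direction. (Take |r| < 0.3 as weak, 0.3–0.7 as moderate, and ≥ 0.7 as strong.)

moderate negative

r = -0.50 < 0 so the relationship is negative.
|r| = 0.50, which falls in the moderate range.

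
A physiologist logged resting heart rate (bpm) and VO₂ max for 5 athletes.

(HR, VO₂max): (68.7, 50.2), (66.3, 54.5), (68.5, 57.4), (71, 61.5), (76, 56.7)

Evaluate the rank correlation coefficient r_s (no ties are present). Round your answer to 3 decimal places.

Rank HR: 3, 1, 2, 4, 5
Rank VO₂max: 1, 2, 4, 5, 3
d = rank(HR) − rank(VO₂max): 2, -1, -2, -1, 2; Σd² = 14
ρ = 1 − 6Σd² / [n(n²−1)] = 1 − 6×14 / (5×24) = 1 − 84/120 ≈ 0.300

0.300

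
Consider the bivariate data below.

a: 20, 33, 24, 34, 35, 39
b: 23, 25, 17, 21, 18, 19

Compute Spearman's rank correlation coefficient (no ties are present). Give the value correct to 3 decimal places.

Rank a: 1, 3, 2, 4, 5, 6
Rank b: 5, 6, 1, 4, 2, 3
d = rank(a) − rank(b): -4, -3, 1, 0, 3, 3; Σd² = 44
ρ = 1 − 6Σd² / [n(n²−1)] = 1 − 6×44 / (6×35) = 1 − 264/210 ≈ -0.257

-0.257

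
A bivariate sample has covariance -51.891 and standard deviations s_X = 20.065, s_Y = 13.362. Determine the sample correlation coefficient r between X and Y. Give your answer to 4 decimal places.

-0.1935

r = Cov(X,Y) / (s_X · s_Y) = -51.891 / (20.065 × 13.362)
  = -51.891 / 268.1085 ≈ -0.1935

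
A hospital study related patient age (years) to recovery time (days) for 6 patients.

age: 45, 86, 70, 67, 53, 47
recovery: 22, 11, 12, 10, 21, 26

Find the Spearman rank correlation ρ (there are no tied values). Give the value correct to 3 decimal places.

Rank age: 1, 6, 5, 4, 3, 2
Rank recovery: 5, 2, 3, 1, 4, 6
d = rank(age) − rank(recovery): -4, 4, 2, 3, -1, -4; Σd² = 62
ρ = 1 − 6Σd² / [n(n²−1)] = 1 − 6×62 / (6×35) = 1 − 372/210 ≈ -0.771

-0.771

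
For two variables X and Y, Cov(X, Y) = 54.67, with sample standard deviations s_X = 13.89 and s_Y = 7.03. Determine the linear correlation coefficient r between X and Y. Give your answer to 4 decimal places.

0.5599

r = Cov(X,Y) / (s_X · s_Y) = 54.67 / (13.89 × 7.03)
  = 54.67 / 97.6467 ≈ 0.5599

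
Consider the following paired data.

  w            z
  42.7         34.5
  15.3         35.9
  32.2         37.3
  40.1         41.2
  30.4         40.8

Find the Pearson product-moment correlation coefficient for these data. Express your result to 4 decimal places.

n = 5, Σw = 160.7, Σz = 189.7, Σw² = 5626.39, Σz² = 7232.43, Σwz = 6115.92
nΣwz − ΣwΣz = 30579.6 − 30484.79 = 94.81
nΣw² − (Σw)² = 28131.95 − 25824.49 = 2307.46; nΣz² − (Σz)² = 36162.15 − 35986.09 = 176.06
r = 94.81 / √(2307.46 × 176.06) = 94.81 / 637.3785 ≈ 0.1487

0.1487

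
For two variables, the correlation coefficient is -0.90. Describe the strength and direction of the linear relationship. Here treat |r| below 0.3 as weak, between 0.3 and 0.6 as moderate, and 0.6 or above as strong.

r = -0.90 < 0 so the relationship is negative.
|r| = 0.90, which falls in the strong range.

strong negative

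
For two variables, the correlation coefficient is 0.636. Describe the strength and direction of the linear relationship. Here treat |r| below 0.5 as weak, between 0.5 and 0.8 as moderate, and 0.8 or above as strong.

moderate positive

r = 0.636 > 0 so the relationship is positive.
|r| = 0.636, which falls in the moderate range.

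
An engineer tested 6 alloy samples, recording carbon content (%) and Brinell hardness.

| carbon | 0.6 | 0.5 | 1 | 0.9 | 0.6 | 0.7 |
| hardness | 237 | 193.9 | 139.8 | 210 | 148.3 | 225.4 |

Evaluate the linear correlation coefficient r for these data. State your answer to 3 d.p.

n = 6, Σx = 4.3, Σy = 1154.4, Σx² = 3.27, Σy² = 230208.3, Σxy = 814.71
nΣxy − ΣxΣy = 4888.26 − 4963.92 = -75.66
nΣx² − (Σx)² = 19.62 − 18.49 = 1.13; nΣy² − (Σy)² = 1381249.8 − 1332639.36 = 48610.44
r = -75.66 / √(1.13 × 48610.44) = -75.66 / 234.3711 ≈ -0.323

-0.323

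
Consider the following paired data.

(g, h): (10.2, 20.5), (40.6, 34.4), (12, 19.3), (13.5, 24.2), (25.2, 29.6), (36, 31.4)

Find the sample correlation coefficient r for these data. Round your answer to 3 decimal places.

n = 6, Σg = 137.5, Σh = 159.4, Σg² = 4009.69, Σh² = 4423.86, Σgh = 4040.36
nΣgh − ΣgΣh = 24242.16 − 21917.5 = 2324.66
nΣg² − (Σg)² = 24058.14 − 18906.25 = 5151.89; nΣh² − (Σh)² = 26543.16 − 25408.36 = 1134.8
r = 2324.66 / √(5151.89 × 1134.8) = 2324.66 / 2417.9257 ≈ 0.961

0.961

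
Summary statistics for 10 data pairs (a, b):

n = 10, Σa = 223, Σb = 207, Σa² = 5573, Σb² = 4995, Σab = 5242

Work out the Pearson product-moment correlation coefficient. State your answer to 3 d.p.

0.959

r = (nΣab − ΣaΣb) / √[(nΣa² − (Σa)²)(nΣb² − (Σb)²)]
Numerator: 10×5242 − 223×207 = 6259
Denominator: √[(55730 − 49729)(49950 − 42849)] = √[6001 × 7101] = 6527.8711
r = 6259 / 6527.8711 ≈ 0.959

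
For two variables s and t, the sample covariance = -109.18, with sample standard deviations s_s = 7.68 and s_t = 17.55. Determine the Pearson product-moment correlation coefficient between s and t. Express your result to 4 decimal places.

-0.8100

r = Cov(s,t) / (s_s · s_t) = -109.18 / (7.68 × 17.55)
  = -109.18 / 134.7840 ≈ -0.8100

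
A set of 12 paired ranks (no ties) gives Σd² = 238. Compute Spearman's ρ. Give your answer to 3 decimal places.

ρ = 1 − 6Σd² / [n(n²−1)] = 1 − 6×238 / (12×143)
  = 1 − 1428/1716 = 1 − 0.8322 ≈ 0.168

0.168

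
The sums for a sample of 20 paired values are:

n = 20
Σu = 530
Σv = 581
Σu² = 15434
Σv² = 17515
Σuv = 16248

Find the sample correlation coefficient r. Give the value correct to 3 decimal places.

r = (nΣuv − ΣuΣv) / √[(nΣu² − (Σu)²)(nΣv² − (Σv)²)]
Numerator: 20×16248 − 530×581 = 17030
Denominator: √[(308680 − 280900)(350300 − 337561)] = √[27780 × 12739] = 18811.9489
r = 17030 / 18811.9489 ≈ 0.905

0.905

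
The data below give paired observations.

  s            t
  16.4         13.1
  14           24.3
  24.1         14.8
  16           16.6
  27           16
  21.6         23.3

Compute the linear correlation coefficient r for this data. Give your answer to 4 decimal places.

n = 6, Σs = 119.1, Σt = 108.1, Σs² = 2497.33, Σt² = 2055.59, Σst = 2112.6
nΣst − ΣsΣt = 12675.6 − 12874.71 = -199.11
nΣs² − (Σs)² = 14983.98 − 14184.81 = 799.17; nΣt² − (Σt)² = 12333.54 − 11685.61 = 647.93
r = -199.11 / √(799.17 × 647.93) = -199.11 / 719.5875 ≈ -0.2767

-0.2767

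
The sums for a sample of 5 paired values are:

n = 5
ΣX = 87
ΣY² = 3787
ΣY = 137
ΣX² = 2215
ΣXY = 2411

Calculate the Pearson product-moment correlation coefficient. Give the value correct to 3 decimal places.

r = (nΣXY − ΣXΣY) / √[(nΣX² − (ΣX)²)(nΣY² − (ΣY)²)]
Numerator: 5×2411 − 87×137 = 136
Denominator: √[(11075 − 7569)(18935 − 18769)] = √[3506 × 166] = 762.8866
r = 136 / 762.8866 ≈ 0.178

0.178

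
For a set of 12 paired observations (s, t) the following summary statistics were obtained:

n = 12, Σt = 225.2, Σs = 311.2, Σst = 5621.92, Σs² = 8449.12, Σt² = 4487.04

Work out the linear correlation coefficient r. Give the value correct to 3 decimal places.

-0.695

r = (nΣst − ΣsΣt) / √[(nΣs² − (Σs)²)(nΣt² − (Σt)²)]
Numerator: 12×5621.92 − 311.2×225.2 = -2619.2
Denominator: √[(101389.44 − 96845.44)(53844.48 − 50715.04)] = √[4544 × 3129.44] = 3770.9648
r = -2619.2 / 3770.9648 ≈ -0.695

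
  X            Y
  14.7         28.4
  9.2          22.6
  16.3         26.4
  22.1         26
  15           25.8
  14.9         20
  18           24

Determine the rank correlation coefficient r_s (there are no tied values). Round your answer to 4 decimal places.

Rank X: 2, 1, 5, 7, 4, 3, 6
Rank Y: 7, 2, 6, 5, 4, 1, 3
d = rank(X) − rank(Y): -5, -1, -1, 2, 0, 2, 3; Σd² = 44
ρ = 1 − 6Σd² / [n(n²−1)] = 1 − 6×44 / (7×48) = 1 − 264/336 ≈ 0.2143

0.2143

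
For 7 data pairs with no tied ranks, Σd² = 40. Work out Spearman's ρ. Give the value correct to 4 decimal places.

ρ = 1 − 6Σd² / [n(n²−1)] = 1 − 6×40 / (7×48)
  = 1 − 240/336 = 1 − 0.71429 ≈ 0.2857

0.2857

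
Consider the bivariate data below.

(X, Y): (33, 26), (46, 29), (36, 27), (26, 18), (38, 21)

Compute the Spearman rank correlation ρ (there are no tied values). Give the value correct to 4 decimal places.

Rank X: 2, 5, 3, 1, 4
Rank Y: 3, 5, 4, 1, 2
d = rank(X) − rank(Y): -1, 0, -1, 0, 2; Σd² = 6
ρ = 1 − 6Σd² / [n(n²−1)] = 1 − 6×6 / (5×24) = 1 − 36/120 ≈ 0.7000

0.7000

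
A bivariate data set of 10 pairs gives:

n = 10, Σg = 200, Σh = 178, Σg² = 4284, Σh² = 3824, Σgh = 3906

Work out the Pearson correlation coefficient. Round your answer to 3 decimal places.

r = (nΣgh − ΣgΣh) / √[(nΣg² − (Σg)²)(nΣh² − (Σh)²)]
Numerator: 10×3906 − 200×178 = 3460
Denominator: √[(42840 − 40000)(38240 − 31684)] = √[2840 × 6556] = 4314.9786
r = 3460 / 4314.9786 ≈ 0.802

0.802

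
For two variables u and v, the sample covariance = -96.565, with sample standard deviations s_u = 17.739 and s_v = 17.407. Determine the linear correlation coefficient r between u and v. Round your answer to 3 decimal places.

-0.313

r = Cov(u,v) / (s_u · s_v) = -96.565 / (17.739 × 17.407)
  = -96.565 / 308.7828 ≈ -0.313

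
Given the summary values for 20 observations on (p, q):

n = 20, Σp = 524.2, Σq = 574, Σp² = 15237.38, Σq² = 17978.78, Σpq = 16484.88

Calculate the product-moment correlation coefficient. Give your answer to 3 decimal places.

r = (nΣpq − ΣpΣq) / √[(nΣp² − (Σp)²)(nΣq² − (Σq)²)]
Numerator: 20×16484.88 − 524.2×574 = 28806.8
Denominator: √[(304747.6 − 274785.64)(359575.6 − 329476)] = √[29961.96 × 30099.6] = 30030.7011
r = 28806.8 / 30030.7011 ≈ 0.959

0.959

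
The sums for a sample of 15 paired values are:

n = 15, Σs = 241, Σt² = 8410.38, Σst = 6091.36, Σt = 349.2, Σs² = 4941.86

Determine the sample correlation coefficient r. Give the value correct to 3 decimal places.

r = (nΣst − ΣsΣt) / √[(nΣs² − (Σs)²)(nΣt² − (Σt)²)]
Numerator: 15×6091.36 − 241×349.2 = 7213.2
Denominator: √[(74127.9 − 58081)(126155.7 − 121940.64)] = √[16046.9 × 4215.06] = 8224.2718
r = 7213.2 / 8224.2718 ≈ 0.877

0.877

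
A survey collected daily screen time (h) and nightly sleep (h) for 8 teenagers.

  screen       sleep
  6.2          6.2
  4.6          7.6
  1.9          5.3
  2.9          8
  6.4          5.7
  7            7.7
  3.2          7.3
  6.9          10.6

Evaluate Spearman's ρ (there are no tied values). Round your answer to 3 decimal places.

0.381

Rank screen: 5, 4, 1, 2, 6, 8, 3, 7
Rank sleep: 3, 5, 1, 7, 2, 6, 4, 8
d = rank(screen) − rank(sleep): 2, -1, 0, -5, 4, 2, -1, -1; Σd² = 52
ρ = 1 − 6Σd² / [n(n²−1)] = 1 − 6×52 / (8×63) = 1 − 312/504 ≈ 0.381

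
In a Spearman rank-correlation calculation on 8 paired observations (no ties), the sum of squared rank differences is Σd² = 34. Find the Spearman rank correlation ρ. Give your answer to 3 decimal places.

0.595

ρ = 1 − 6Σd² / [n(n²−1)] = 1 − 6×34 / (8×63)
  = 1 − 204/504 = 1 − 0.4048 ≈ 0.595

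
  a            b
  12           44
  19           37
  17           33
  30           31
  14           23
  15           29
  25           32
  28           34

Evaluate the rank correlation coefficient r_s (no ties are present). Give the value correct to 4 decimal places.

-0.0238

Rank a: 1, 5, 4, 8, 2, 3, 6, 7
Rank b: 8, 7, 5, 3, 1, 2, 4, 6
d = rank(a) − rank(b): -7, -2, -1, 5, 1, 1, 2, 1; Σd² = 86
ρ = 1 − 6Σd² / [n(n²−1)] = 1 − 6×86 / (8×63) = 1 − 516/504 ≈ -0.0238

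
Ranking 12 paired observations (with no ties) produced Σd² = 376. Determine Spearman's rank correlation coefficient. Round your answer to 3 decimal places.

-0.315

ρ = 1 − 6Σd² / [n(n²−1)] = 1 − 6×376 / (12×143)
  = 1 − 2256/1716 = 1 − 1.3147 ≈ -0.315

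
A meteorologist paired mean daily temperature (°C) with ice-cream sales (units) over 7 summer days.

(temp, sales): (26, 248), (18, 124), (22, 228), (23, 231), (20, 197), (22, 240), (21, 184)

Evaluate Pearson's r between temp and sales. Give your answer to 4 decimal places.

0.8669

n = 7, Σx = 152, Σy = 1452, Σx² = 3338, Σy² = 312490, Σxy = 32093
nΣxy − ΣxΣy = 224651 − 220704 = 3947
nΣx² − (Σx)² = 23366 − 23104 = 262; nΣy² − (Σy)² = 2187430 − 2108304 = 79126
r = 3947 / √(262 × 79126) = 3947 / 4553.1321 ≈ 0.8669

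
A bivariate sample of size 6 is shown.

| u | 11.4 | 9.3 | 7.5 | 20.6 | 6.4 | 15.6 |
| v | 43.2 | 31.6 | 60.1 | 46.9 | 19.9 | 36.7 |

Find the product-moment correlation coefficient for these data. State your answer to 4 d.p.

0.2421

n = 6, Σu = 70.8, Σv = 238.4, Σu² = 981.38, Σv² = 10419.32, Σuv = 2903.13
nΣuv − ΣuΣv = 17418.78 − 16878.72 = 540.06
nΣu² − (Σu)² = 5888.28 − 5012.64 = 875.64; nΣv² − (Σv)² = 62515.92 − 56834.56 = 5681.36
r = 540.06 / √(875.64 × 5681.36) = 540.06 / 2230.4318 ≈ 0.2421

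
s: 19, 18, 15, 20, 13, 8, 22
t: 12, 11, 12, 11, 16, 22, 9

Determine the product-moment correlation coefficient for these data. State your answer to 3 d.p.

n = 7, Σs = 115, Σt = 93, Σs² = 2027, Σt² = 1351, Σst = 1408
nΣst − ΣsΣt = 9856 − 10695 = -839
nΣs² − (Σs)² = 14189 − 13225 = 964; nΣt² − (Σt)² = 9457 − 8649 = 808
r = -839 / √(964 × 808) = -839 / 882.5599 ≈ -0.951

-0.951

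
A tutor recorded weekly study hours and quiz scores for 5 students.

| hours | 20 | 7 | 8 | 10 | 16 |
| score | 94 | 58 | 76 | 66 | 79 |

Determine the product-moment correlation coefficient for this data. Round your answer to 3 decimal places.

n = 5, Σx = 61, Σy = 373, Σx² = 869, Σy² = 28573, Σxy = 4818
nΣxy − ΣxΣy = 24090 − 22753 = 1337
nΣx² − (Σx)² = 4345 − 3721 = 624; nΣy² − (Σy)² = 142865 − 139129 = 3736
r = 1337 / √(624 × 3736) = 1337 / 1526.8477 ≈ 0.876

0.876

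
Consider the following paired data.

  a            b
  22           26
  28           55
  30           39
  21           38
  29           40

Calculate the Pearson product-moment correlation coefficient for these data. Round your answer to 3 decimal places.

n = 5, Σa = 130, Σb = 198, Σa² = 3450, Σb² = 8266, Σab = 5240
nΣab − ΣaΣb = 26200 − 25740 = 460
nΣa² − (Σa)² = 17250 − 16900 = 350; nΣb² − (Σb)² = 41330 − 39204 = 2126
r = 460 / √(350 × 2126) = 460 / 862.6123 ≈ 0.533

0.533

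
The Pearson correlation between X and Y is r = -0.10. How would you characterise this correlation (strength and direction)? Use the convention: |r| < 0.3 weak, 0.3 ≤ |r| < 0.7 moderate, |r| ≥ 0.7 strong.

r = -0.10 < 0 so the relationship is negative.
|r| = 0.10, which falls in the weak range.

weak negative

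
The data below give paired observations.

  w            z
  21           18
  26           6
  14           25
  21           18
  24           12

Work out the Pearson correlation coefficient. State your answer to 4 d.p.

n = 5, Σw = 106, Σz = 79, Σw² = 2330, Σz² = 1453, Σwz = 1550
nΣwz − ΣwΣz = 7750 − 8374 = -624
nΣw² − (Σw)² = 11650 − 11236 = 414; nΣz² − (Σz)² = 7265 − 6241 = 1024
r = -624 / √(414 × 1024) = -624 / 651.1037 ≈ -0.9584

-0.9584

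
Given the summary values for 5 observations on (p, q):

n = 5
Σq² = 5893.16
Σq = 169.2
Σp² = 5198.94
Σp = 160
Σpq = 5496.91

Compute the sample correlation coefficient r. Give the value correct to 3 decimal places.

r = (nΣpq − ΣpΣq) / √[(nΣp² − (Σp)²)(nΣq² − (Σq)²)]
Numerator: 5×5496.91 − 160×169.2 = 412.55
Denominator: √[(25994.7 − 25600)(29465.8 − 28628.64)] = √[394.7 × 837.16] = 574.8278
r = 412.55 / 574.8278 ≈ 0.718

0.718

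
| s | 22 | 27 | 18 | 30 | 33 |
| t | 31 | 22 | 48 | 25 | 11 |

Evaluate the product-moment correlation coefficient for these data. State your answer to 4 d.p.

-0.9393

n = 5, Σs = 130, Σt = 137, Σs² = 3526, Σt² = 4495, Σst = 3253
nΣst − ΣsΣt = 16265 − 17810 = -1545
nΣs² − (Σs)² = 17630 − 16900 = 730; nΣt² − (Σt)² = 22475 − 18769 = 3706
r = -1545 / √(730 × 3706) = -1545 / 1644.8039 ≈ -0.9393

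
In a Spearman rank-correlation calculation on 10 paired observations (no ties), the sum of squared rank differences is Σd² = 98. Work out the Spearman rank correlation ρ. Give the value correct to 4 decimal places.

0.4061

ρ = 1 − 6Σd² / [n(n²−1)] = 1 − 6×98 / (10×99)
  = 1 − 588/990 = 1 − 0.59394 ≈ 0.4061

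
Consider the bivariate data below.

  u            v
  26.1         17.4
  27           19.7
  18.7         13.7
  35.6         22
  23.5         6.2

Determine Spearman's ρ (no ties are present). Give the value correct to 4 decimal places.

Rank u: 3, 4, 1, 5, 2
Rank v: 3, 4, 2, 5, 1
d = rank(u) − rank(v): 0, 0, -1, 0, 1; Σd² = 2
ρ = 1 − 6Σd² / [n(n²−1)] = 1 − 6×2 / (5×24) = 1 − 12/120 ≈ 0.9000

0.9000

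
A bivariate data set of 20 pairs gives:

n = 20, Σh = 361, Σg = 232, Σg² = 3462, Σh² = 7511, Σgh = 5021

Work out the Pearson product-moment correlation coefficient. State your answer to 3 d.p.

0.952

r = (nΣgh − ΣgΣh) / √[(nΣg² − (Σg)²)(nΣh² − (Σh)²)]
Numerator: 20×5021 − 232×361 = 16668
Denominator: √[(69240 − 53824)(150220 − 130321)] = √[15416 × 19899] = 17514.6506
r = 16668 / 17514.6506 ≈ 0.952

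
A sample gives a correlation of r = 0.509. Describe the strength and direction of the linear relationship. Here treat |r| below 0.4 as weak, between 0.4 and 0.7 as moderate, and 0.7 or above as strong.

r = 0.509 > 0 so the relationship is positive.
|r| = 0.509, which falls in the moderate range.

moderate positive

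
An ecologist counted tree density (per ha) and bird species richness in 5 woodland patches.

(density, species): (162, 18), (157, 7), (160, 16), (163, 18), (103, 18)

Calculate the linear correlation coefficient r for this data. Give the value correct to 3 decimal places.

n = 5, Σx = 745, Σy = 77, Σx² = 113671, Σy² = 1277, Σxy = 11363
nΣxy − ΣxΣy = 56815 − 57365 = -550
nΣx² − (Σx)² = 568355 − 555025 = 13330; nΣy² − (Σy)² = 6385 − 5929 = 456
r = -550 / √(13330 × 456) = -550 / 2465.4574 ≈ -0.223

-0.223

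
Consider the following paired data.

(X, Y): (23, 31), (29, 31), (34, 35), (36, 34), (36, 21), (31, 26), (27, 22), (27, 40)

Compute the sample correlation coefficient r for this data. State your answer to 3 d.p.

-0.129

n = 8, ΣX = 243, ΣY = 240, ΣX² = 7537, ΣY² = 7504, ΣXY = 7262
nΣXY − ΣXΣY = 58096 − 58320 = -224
nΣX² − (ΣX)² = 60296 − 59049 = 1247; nΣY² − (ΣY)² = 60032 − 57600 = 2432
r = -224 / √(1247 × 2432) = -224 / 1741.4660 ≈ -0.129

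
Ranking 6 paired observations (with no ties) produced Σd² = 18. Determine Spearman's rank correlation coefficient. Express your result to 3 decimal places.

ρ = 1 − 6Σd² / [n(n²−1)] = 1 − 6×18 / (6×35)
  = 1 − 108/210 = 1 − 0.5143 ≈ 0.486

0.486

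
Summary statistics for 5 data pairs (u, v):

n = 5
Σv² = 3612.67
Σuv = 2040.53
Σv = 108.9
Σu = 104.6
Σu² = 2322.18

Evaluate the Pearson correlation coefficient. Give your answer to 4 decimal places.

r = (nΣuv − ΣuΣv) / √[(nΣu² − (Σu)²)(nΣv² − (Σv)²)]
Numerator: 5×2040.53 − 104.6×108.9 = -1188.29
Denominator: √[(11610.9 − 10941.16)(18063.35 − 11859.21)] = √[669.74 × 6204.14] = 2038.4211
r = -1188.29 / 2038.4211 ≈ -0.5829

-0.5829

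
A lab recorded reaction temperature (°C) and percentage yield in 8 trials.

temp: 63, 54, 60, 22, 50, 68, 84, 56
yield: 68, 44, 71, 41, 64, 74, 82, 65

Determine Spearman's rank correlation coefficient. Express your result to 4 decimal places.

Rank temp: 6, 3, 5, 1, 2, 7, 8, 4
Rank yield: 5, 2, 6, 1, 3, 7, 8, 4
d = rank(temp) − rank(yield): 1, 1, -1, 0, -1, 0, 0, 0; Σd² = 4
ρ = 1 − 6Σd² / [n(n²−1)] = 1 − 6×4 / (8×63) = 1 − 24/504 ≈ 0.9524

0.9524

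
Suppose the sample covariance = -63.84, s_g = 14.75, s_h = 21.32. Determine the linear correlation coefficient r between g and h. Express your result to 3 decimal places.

-0.203

r = Cov(g,h) / (s_g · s_h) = -63.84 / (14.75 × 21.32)
  = -63.84 / 314.4700 ≈ -0.203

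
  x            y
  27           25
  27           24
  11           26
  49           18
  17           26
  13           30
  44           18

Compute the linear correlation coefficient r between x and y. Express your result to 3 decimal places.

n = 7, Σx = 188, Σy = 167, Σx² = 6374, Σy² = 4101, Σxy = 4115
nΣxy − ΣxΣy = 28805 − 31396 = -2591
nΣx² − (Σx)² = 44618 − 35344 = 9274; nΣy² − (Σy)² = 28707 − 27889 = 818
r = -2591 / √(9274 × 818) = -2591 / 2754.2934 ≈ -0.941

-0.941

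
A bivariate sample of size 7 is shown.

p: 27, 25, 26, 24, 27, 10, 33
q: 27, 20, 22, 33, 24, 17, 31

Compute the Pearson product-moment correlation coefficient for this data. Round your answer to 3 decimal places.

0.645

n = 7, Σp = 172, Σq = 174, Σp² = 4524, Σq² = 4528, Σpq = 4434
nΣpq − ΣpΣq = 31038 − 29928 = 1110
nΣp² − (Σp)² = 31668 − 29584 = 2084; nΣq² − (Σq)² = 31696 − 30276 = 1420
r = 1110 / √(2084 × 1420) = 1110 / 1720.2558 ≈ 0.645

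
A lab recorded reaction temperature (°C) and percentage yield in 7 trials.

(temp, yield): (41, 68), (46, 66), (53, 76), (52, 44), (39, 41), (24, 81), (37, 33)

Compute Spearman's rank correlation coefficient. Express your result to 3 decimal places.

Rank temp: 4, 5, 7, 6, 3, 1, 2
Rank yield: 5, 4, 6, 3, 2, 7, 1
d = rank(temp) − rank(yield): -1, 1, 1, 3, 1, -6, 1; Σd² = 50
ρ = 1 − 6Σd² / [n(n²−1)] = 1 − 6×50 / (7×48) = 1 − 300/336 ≈ 0.107

0.107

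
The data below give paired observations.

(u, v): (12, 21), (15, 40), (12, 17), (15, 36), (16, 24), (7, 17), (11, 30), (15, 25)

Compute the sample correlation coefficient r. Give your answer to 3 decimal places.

0.563

n = 8, Σu = 103, Σv = 210, Σu² = 1389, Σv² = 6016, Σuv = 2804
nΣuv − ΣuΣv = 22432 − 21630 = 802
nΣu² − (Σu)² = 11112 − 10609 = 503; nΣv² − (Σv)² = 48128 − 44100 = 4028
r = 802 / √(503 × 4028) = 802 / 1423.4058 ≈ 0.563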